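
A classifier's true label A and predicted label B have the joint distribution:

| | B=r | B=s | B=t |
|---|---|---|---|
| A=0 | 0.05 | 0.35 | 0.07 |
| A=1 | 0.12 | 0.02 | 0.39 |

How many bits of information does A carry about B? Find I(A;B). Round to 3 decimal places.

Marginals: p(A) = (0.4700, 0.5300), p(B) = (0.1700, 0.3700, 0.4600).
I(A;B) = Σ p(x,y)·log₂[p(x,y)/(p(x)p(y))].
  (0,r): 0.05·log₂(0.6258) = -0.0338
  (0,s): 0.35·log₂(2.0127) = 0.3532
  (0,t): 0.07·log₂(0.3238) = -0.1139
  (1,r): 0.12·log₂(1.3319) = 0.0496
  (1,s): 0.02·log₂(0.1020) = -0.0659
  (1,t): 0.39·log₂(1.5997) = 0.2643
Sum = 0.454 bits.

0.454 bits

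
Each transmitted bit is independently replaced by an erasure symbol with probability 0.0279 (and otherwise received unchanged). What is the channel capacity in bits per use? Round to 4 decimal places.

0.9721 bits

Binary erasure channel: capacity C = 1 − ε.
C = 1 − 0.0279 = 0.9721 bits per channel use.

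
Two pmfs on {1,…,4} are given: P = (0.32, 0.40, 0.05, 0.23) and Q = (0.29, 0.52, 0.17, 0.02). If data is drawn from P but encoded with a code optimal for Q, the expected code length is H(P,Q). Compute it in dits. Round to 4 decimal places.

H(P,Q) = −Σ p·log₁₀ q.
  −0.32·log₁₀(0.29) = 0.17203
  −0.40·log₁₀(0.52) = 0.11360
  −0.05·log₁₀(0.17) = 0.03848
  −0.23·log₁₀(0.02) = 0.39076
H(P,Q) = 0.7149 dits.

0.7149 dits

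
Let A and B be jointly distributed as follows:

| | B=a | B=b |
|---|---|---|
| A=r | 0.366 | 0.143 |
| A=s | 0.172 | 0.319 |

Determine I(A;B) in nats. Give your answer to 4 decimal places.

0.0700 nats

Marginals: p(A) = (0.5090, 0.4910), p(B) = (0.5380, 0.4620).
I(A;B) = Σ p(x,y)·ln[p(x,y)/(p(x)p(y))].
  (r,a): 0.366·ln(1.3365) = 0.10617
  (r,b): 0.143·ln(0.6081) = -0.07113
  (s,a): 0.172·ln(0.6511) = -0.07380
  (s,b): 0.319·ln(1.4063) = 0.10876
Sum = 0.0700 nats.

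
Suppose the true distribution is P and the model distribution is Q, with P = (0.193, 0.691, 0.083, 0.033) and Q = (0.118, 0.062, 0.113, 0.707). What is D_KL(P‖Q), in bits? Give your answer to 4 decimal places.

D(P‖Q) = Σ p·log₂(p/q).
  0.193·log₂(0.193/0.118) = 0.13699
  0.691·log₂(0.691/0.062) = 2.40354
  0.083·log₂(0.083/0.113) = -0.03695
  0.033·log₂(0.033/0.707) = -0.14590
D(P‖Q) = 2.3577 bits.

2.3577 bits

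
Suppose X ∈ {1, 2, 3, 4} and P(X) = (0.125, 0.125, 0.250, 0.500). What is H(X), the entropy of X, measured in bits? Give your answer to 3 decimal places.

1.750 bits

H(X) = −Σ p·log₂ p.
  −(0.125)·log₂(0.125) = 0.3750
  −(0.125)·log₂(0.125) = 0.3750
  −(0.250)·log₂(0.250) = 0.5000
  −(0.500)·log₂(0.500) = 0.5000
Sum: 0.3750 + 0.3750 + 0.5000 + 0.5000 = 1.750 bits.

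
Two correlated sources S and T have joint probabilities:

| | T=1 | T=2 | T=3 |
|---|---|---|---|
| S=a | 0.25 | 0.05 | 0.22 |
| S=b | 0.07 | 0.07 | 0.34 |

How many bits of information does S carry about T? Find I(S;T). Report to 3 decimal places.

Marginals: p(S) = (0.5200, 0.4800), p(T) = (0.3200, 0.1200, 0.5600).
I(S;T) = Σ p(x,y)·log₂[p(x,y)/(p(x)p(y))].
  (a,1): 0.25·log₂(1.5024) = 0.1468
  (a,2): 0.05·log₂(0.8013) = -0.0160
  (a,3): 0.22·log₂(0.7555) = -0.0890
  (b,1): 0.07·log₂(0.4557) = -0.0794
  (b,2): 0.07·log₂(1.2153) = 0.0197
  (b,3): 0.34·log₂(1.2649) = 0.1153
Sum = 0.097 bits.

0.097 bits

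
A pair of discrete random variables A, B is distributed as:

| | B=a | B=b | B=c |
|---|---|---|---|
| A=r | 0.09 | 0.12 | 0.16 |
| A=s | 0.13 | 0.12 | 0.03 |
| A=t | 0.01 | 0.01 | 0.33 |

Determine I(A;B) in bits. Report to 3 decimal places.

Marginals: p(A) = (0.3700, 0.2800, 0.3500), p(B) = (0.2300, 0.2500, 0.5200).
I(A;B) = H(A) + H(B) − H(A,B).
H(A) = 1.5751, H(B) = 1.4782, H(A,B) = 2.6649.
I(A;B) = 1.5751 + 1.4782 − 2.6649 = 0.388 bits.

0.388 bits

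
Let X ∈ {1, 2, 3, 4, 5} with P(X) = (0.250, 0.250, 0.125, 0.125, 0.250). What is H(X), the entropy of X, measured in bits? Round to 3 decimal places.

H(X) = −Σ p·log₂ p.
  −(0.250)·log₂(0.250) = 0.5000
  −(0.250)·log₂(0.250) = 0.5000
  −(0.125)·log₂(0.125) = 0.3750
  −(0.125)·log₂(0.125) = 0.3750
  −(0.250)·log₂(0.250) = 0.5000
Sum: 0.5000 + 0.5000 + 0.3750 + 0.3750 + 0.5000 = 2.250 bits.

2.250 bits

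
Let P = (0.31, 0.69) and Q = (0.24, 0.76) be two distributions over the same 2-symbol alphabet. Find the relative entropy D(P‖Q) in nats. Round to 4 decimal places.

D(P‖Q) = Σ p·ln(p/q).
  0.31·ln(0.31/0.24) = 0.07934
  0.69·ln(0.69/0.76) = -0.06667
D(P‖Q) = 0.0127 nats.

0.0127 nats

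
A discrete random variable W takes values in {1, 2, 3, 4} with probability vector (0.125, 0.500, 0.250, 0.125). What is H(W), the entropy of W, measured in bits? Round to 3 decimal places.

1.750 bits

H(W) = −Σ p·log₂ p.
  −(0.125)·log₂(0.125) = 0.3750
  −(0.500)·log₂(0.500) = 0.5000
  −(0.250)·log₂(0.250) = 0.5000
  −(0.125)·log₂(0.125) = 0.3750
Sum: 0.3750 + 0.5000 + 0.5000 + 0.3750 = 1.750 bits.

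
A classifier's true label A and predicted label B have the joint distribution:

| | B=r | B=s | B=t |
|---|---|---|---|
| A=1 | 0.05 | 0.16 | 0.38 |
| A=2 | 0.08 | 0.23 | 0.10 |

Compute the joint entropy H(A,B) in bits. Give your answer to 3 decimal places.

H(A,B) = −Σ p(x,y)·log₂ p(x,y) over all 6 cells.
  cell (1,r): −0.05·log₂0.05 = 0.2161
  cell (1,s): −0.16·log₂0.16 = 0.4230
  cell (1,t): −0.38·log₂0.38 = 0.5305
  cell (2,r): −0.08·log₂0.08 = 0.2915
  cell (2,s): −0.23·log₂0.23 = 0.4877
  cell (2,t): −0.10·log₂0.10 = 0.3322
Sum = 2.281 bits.

2.281 bits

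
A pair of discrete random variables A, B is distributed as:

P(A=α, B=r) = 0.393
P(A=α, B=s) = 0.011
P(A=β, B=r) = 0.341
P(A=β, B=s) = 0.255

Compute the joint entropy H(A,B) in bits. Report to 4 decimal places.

H(A,B) = −Σ p(x,y)·log₂ p(x,y) over all 4 cells.
  cell (α,r): −0.393·log₂0.393 = 0.52953
  cell (α,s): −0.011·log₂0.011 = 0.07157
  cell (β,r): −0.341·log₂0.341 = 0.52929
  cell (β,s): −0.255·log₂0.255 = 0.50271
Sum = 1.6331 bits.

1.6331 bits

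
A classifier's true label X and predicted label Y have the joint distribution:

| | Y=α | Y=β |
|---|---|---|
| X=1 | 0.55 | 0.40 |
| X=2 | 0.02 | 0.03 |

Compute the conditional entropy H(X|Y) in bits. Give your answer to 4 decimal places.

0.2820 bits

Marginals: p(X) = (0.9500, 0.0500), p(Y) = (0.5700, 0.4300).
H(X|Y) = Σ p(Y) · H(X|Y=·).
  Y=α: p=0.5700, H(X|Y=α) = 0.2193
  Y=β: p=0.4300, H(X|Y=β) = 0.3651
Weighted sum = 0.2820 bits.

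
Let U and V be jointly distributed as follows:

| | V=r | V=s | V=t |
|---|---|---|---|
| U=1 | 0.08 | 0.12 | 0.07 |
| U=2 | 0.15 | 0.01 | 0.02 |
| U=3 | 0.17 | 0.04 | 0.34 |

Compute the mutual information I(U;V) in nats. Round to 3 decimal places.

Marginals: p(U) = (0.2700, 0.1800, 0.5500), p(V) = (0.4000, 0.1700, 0.4300).
I(U;V) = H(U) + H(V) − H(U,V).
H(U) = 0.9910, H(V) = 1.0307, H(U,V) = 1.8483.
I(U;V) = 0.9910 + 1.0307 − 1.8483 = 0.173 nats.

0.173 nats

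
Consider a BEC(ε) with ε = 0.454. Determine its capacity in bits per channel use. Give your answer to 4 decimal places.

0.5460 bits

Binary erasure channel: capacity C = 1 − ε.
C = 1 − 0.454 = 0.5460 bits per channel use.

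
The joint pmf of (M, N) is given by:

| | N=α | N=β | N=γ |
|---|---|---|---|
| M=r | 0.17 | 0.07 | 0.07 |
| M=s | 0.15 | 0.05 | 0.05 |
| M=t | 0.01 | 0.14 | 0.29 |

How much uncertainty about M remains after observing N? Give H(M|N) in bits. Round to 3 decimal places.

Marginals: p(M) = (0.3100, 0.2500, 0.4400), p(N) = (0.3300, 0.2600, 0.4100).
H(M|N) = Σ p(N) · H(M|N=·).
  N=α: p=0.3300, H(M|N=α) = 1.1629
  N=β: p=0.2600, H(M|N=β) = 1.4480
  N=γ: p=0.4100, H(M|N=γ) = 1.1590
Weighted sum = 1.235 bits.

1.235 bits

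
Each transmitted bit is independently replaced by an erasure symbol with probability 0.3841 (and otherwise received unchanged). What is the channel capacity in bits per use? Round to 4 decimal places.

0.6159 bits

Binary erasure channel: capacity C = 1 − ε.
C = 1 − 0.3841 = 0.6159 bits per channel use.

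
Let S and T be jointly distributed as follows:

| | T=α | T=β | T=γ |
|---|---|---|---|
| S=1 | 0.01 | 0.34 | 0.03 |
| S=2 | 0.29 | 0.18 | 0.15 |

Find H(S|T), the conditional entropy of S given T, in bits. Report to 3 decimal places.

Chain rule: H(S|T) = H(S,T) − H(T).
Marginals: p(S) = (0.3800, 0.6200), p(T) = (0.3000, 0.5200, 0.1800).
H(S,T) = 2.1211 bits; H(T) = 1.4570 bits.
H(S|T) = 2.1211 − 1.4570 = 0.664 bits.

0.664 bits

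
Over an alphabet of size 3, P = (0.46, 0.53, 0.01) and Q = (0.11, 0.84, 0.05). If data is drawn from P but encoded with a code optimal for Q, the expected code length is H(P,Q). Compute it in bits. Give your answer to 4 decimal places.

H(P,Q) = −Σ p·log₂ q.
  −0.46·log₂(0.11) = 1.46484
  −0.53·log₂(0.84) = 0.13332
  −0.01·log₂(0.05) = 0.04322
H(P,Q) = 1.6414 bits.

1.6414 bits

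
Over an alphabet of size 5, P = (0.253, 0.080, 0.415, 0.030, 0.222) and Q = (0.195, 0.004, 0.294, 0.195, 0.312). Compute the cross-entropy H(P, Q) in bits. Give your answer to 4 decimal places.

H(P,Q) = −Σ p·log₂ q.
  −0.253·log₂(0.195) = 0.59669
  −0.080·log₂(0.004) = 0.63726
  −0.415·log₂(0.294) = 0.73294
  −0.030·log₂(0.195) = 0.07075
  −0.222·log₂(0.312) = 0.37304
H(P,Q) = 2.4107 bits.

2.4107 bits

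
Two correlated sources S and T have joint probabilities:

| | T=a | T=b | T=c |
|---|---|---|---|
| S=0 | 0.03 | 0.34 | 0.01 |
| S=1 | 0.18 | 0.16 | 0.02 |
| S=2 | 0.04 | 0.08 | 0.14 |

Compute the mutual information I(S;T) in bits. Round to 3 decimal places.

0.354 bits

Marginals: p(S) = (0.3800, 0.3600, 0.2600), p(T) = (0.2500, 0.5800, 0.1700).
I(S;T) = Σ p(x,y)·log₂[p(x,y)/(p(x)p(y))].
  (0,a): 0.03·log₂(0.3158) = -0.0499
  (0,b): 0.34·log₂(1.5426) = 0.2126
  (0,c): 0.01·log₂(0.1548) = -0.0269
  (1,a): 0.18·log₂(2.0000) = 0.1800
  (1,b): 0.16·log₂(0.7663) = -0.0614
  (1,c): 0.02·log₂(0.3268) = -0.0323
  (2,a): 0.04·log₂(0.6154) = -0.0280
  (2,b): 0.08·log₂(0.5305) = -0.0732
  (2,c): 0.14·log₂(3.1674) = 0.2329
Sum = 0.354 bits.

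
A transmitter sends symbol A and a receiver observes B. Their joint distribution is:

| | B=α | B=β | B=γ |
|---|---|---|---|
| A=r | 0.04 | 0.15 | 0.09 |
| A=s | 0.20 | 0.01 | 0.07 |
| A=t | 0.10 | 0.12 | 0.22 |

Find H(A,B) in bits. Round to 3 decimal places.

H(A,B) = −Σ p(x,y)·log₂ p(x,y) over all 9 cells.
  cell (r,α): −0.04·log₂0.04 = 0.1858
  cell (r,β): −0.15·log₂0.15 = 0.4105
  cell (r,γ): −0.09·log₂0.09 = 0.3127
  cell (s,α): −0.20·log₂0.20 = 0.4644
  cell (s,β): −0.01·log₂0.01 = 0.0664
  cell (s,γ): −0.07·log₂0.07 = 0.2686
  cell (t,α): −0.10·log₂0.10 = 0.3322
  cell (t,β): −0.12·log₂0.12 = 0.3671
  cell (t,γ): −0.22·log₂0.22 = 0.4806
Sum = 2.888 bits.

2.888 bits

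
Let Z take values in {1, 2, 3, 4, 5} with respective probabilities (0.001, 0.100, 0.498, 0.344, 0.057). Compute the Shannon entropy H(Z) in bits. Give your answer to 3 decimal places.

H(Z) = −Σ p·log₂ p.
  −(0.001)·log₂(0.001) = 0.0100
  −(0.100)·log₂(0.100) = 0.3322
  −(0.498)·log₂(0.498) = 0.5009
  −(0.344)·log₂(0.344) = 0.5296
  −(0.057)·log₂(0.057) = 0.2356
Sum: 0.0100 + 0.3322 + 0.5009 + 0.5296 + 0.2356 = 1.608 bits.

1.608 bits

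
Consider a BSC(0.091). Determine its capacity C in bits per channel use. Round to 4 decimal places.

0.5602 bits

Binary symmetric channel: C = 1 − h₂(ε) where h₂ is the binary entropy function.
h₂(0.091) = −0.091·log₂0.091 − 0.909·log₂0.909 = 0.4398.
C = 1 − 0.4398 = 0.5602 bits per channel use.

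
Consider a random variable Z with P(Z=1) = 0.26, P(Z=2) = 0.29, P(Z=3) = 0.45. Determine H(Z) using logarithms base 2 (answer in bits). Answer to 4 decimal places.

1.5416 bits

H(Z) = −Σ p·log₂ p.
  −(0.26)·log₂(0.26) = 0.50529
  −(0.29)·log₂(0.29) = 0.51790
  −(0.45)·log₂(0.45) = 0.51840
Sum: 0.50529 + 0.51790 + 0.51840 = 1.5416 bits.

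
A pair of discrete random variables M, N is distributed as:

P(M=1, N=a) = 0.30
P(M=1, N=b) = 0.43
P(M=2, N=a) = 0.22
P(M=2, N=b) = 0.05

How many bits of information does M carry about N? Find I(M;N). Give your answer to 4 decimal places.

0.0990 bits

Marginals: p(M) = (0.7300, 0.2700), p(N) = (0.5200, 0.4800).
I(M;N) = Σ p(x,y)·log₂[p(x,y)/(p(x)p(y))].
  (1,a): 0.30·log₂(0.7903) = -0.10186
  (1,b): 0.43·log₂(1.2272) = 0.12699
  (2,a): 0.22·log₂(1.5670) = 0.14255
  (2,b): 0.05·log₂(0.3858) = -0.06870
Sum = 0.0990 bits.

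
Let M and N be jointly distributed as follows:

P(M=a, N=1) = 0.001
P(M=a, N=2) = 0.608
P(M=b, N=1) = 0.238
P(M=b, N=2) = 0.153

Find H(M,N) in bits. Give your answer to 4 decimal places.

H(M,N) = −Σ p(x,y)·log₂ p(x,y) over all 4 cells.
  cell (a,1): −0.001·log₂0.001 = 0.00997
  cell (a,2): −0.608·log₂0.608 = 0.43646
  cell (b,1): −0.238·log₂0.238 = 0.49289
  cell (b,2): −0.153·log₂0.153 = 0.41438
Sum = 1.3537 bits.

1.3537 bits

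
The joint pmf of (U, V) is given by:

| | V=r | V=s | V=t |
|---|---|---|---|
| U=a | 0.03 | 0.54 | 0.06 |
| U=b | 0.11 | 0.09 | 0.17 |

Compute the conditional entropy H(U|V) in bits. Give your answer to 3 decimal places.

Chain rule: H(U|V) = H(U,V) − H(V).
Marginals: p(U) = (0.6300, 0.3700), p(V) = (0.1400, 0.6300, 0.2300).
H(U,V) = 1.9729 bits; H(V) = 1.3047 bits.
H(U|V) = 1.9729 − 1.3047 = 0.668 bits.

0.668 bits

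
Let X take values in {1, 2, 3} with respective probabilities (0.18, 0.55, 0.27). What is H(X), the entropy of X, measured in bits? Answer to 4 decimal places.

1.4297 bits

H(X) = −Σ p·log₂ p.
  −(0.18)·log₂(0.18) = 0.44531
  −(0.55)·log₂(0.55) = 0.47437
  −(0.27)·log₂(0.27) = 0.51002
Sum: 0.44531 + 0.47437 + 0.51002 = 1.4297 bits.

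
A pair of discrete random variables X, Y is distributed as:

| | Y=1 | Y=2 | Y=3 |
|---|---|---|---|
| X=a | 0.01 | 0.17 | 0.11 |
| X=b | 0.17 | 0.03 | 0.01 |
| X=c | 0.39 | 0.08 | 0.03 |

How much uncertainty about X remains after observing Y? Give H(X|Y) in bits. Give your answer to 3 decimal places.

1.090 bits

Marginals: p(X) = (0.2900, 0.2100, 0.5000), p(Y) = (0.5700, 0.2800, 0.1500).
H(X|Y) = Σ p(Y) · H(X|Y=·).
  Y=1: p=0.5700, H(X|Y=1) = 0.9975
  Y=2: p=0.2800, H(X|Y=2) = 1.2987
  Y=3: p=0.1500, H(X|Y=3) = 1.0530
Weighted sum = 1.090 bits.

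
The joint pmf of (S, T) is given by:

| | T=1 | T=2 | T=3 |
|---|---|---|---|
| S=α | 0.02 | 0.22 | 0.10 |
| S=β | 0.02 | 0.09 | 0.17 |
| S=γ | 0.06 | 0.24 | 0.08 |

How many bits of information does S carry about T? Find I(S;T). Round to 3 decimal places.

Marginals: p(S) = (0.3400, 0.2800, 0.3800), p(T) = (0.1000, 0.5500, 0.3500).
I(S;T) = H(S) + H(T) − H(S,T).
H(S) = 1.5738, H(T) = 1.3367, H(S,T) = 2.8149.
I(S;T) = 1.5738 + 1.3367 − 2.8149 = 0.096 bits.

0.096 bits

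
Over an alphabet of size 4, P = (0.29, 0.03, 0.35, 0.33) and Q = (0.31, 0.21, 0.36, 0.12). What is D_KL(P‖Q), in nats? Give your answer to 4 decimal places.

D(P‖Q) = Σ p·ln(p/q).
  0.29·ln(0.29/0.31) = -0.01934
  0.03·ln(0.03/0.21) = -0.05838
  0.35·ln(0.35/0.36) = -0.00986
  0.33·ln(0.33/0.12) = 0.33383
D(P‖Q) = 0.2463 nats.

0.2463 nats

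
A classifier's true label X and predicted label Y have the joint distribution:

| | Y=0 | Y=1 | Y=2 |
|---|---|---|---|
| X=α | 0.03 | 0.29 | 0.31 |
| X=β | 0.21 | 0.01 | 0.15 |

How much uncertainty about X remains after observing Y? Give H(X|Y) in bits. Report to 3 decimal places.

0.613 bits

Marginals: p(X) = (0.6300, 0.3700), p(Y) = (0.2400, 0.3000, 0.4600).
H(X|Y) = Σ p(Y) · H(X|Y=·).
  Y=0: p=0.2400, H(X|Y=0) = 0.5436
  Y=1: p=0.3000, H(X|Y=1) = 0.2108
  Y=2: p=0.4600, H(X|Y=2) = 0.9109
Weighted sum = 0.613 bits.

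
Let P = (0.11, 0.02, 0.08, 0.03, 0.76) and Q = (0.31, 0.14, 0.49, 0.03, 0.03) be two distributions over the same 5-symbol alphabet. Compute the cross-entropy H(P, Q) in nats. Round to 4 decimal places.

H(P,Q) = −Σ p·ln q.
  −0.11·ln(0.31) = 0.12883
  −0.02·ln(0.14) = 0.03932
  −0.08·ln(0.49) = 0.05707
  −0.03·ln(0.03) = 0.10520
  −0.76·ln(0.03) = 2.66498
H(P,Q) = 2.9954 nats.

2.9954 nats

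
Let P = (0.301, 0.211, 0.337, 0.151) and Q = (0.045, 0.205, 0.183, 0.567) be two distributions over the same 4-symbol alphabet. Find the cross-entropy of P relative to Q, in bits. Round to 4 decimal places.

2.7783 bits

H(P,Q) = −Σ p·log₂ q.
  −0.301·log₂(0.045) = 1.34665
  −0.211·log₂(0.205) = 0.48241
  −0.337·log₂(0.183) = 0.82568
  −0.151·log₂(0.567) = 0.12361
H(P,Q) = 2.7783 bits.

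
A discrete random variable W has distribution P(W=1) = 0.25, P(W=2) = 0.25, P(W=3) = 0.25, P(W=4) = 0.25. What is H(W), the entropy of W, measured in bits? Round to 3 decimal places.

H(W) = −Σ p·log₂ p.
  −(0.25)·log₂(0.25) = 0.5000
  −(0.25)·log₂(0.25) = 0.5000
  −(0.25)·log₂(0.25) = 0.5000
  −(0.25)·log₂(0.25) = 0.5000
Sum: 0.5000 + 0.5000 + 0.5000 + 0.5000 = 2.000 bits.

2.000 bits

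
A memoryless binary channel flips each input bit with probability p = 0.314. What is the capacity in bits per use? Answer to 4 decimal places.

Binary symmetric channel: C = 1 − h₂(ε) where h₂ is the binary entropy function.
h₂(0.314) = −0.314·log₂0.314 − 0.686·log₂0.686 = 0.8977.
C = 1 − 0.8977 = 0.1023 bits per channel use.

0.1023 bits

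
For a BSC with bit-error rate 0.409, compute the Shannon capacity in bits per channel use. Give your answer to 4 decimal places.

Binary symmetric channel: C = 1 − h₂(ε) where h₂ is the binary entropy function.
h₂(0.409) = −0.409·log₂0.409 − 0.591·log₂0.591 = 0.9760.
C = 1 − 0.9760 = 0.0240 bits per channel use.

0.0240 bits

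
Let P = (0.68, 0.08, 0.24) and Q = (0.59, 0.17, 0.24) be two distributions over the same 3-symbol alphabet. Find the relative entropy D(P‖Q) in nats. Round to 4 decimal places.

0.0362 nats

D(P‖Q) = Σ p·ln(p/q).
  0.68·ln(0.68/0.59) = 0.09654
  0.08·ln(0.08/0.17) = -0.06030
  0.24·ln(0.24/0.24) = 0.00000
D(P‖Q) = 0.0362 nats.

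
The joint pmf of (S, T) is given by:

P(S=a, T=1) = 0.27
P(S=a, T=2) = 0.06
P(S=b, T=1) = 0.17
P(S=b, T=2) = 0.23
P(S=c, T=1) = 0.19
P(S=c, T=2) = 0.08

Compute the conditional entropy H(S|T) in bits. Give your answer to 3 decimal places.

1.472 bits

Chain rule: H(S|T) = H(S,T) − H(T).
Marginals: p(S) = (0.3300, 0.4000, 0.2700), p(T) = (0.6300, 0.3700).
H(S,T) = 2.4225 bits; H(T) = 0.9507 bits.
H(S|T) = 2.4225 − 0.9507 = 1.472 bits.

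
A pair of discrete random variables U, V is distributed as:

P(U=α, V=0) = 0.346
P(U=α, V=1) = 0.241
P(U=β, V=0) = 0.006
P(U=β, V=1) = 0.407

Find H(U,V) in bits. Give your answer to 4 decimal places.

H(U,V) = −Σ p(x,y)·log₂ p(x,y) over all 4 cells.
  cell (α,0): −0.346·log₂0.346 = 0.52978
  cell (α,1): −0.241·log₂0.241 = 0.49475
  cell (β,0): −0.006·log₂0.006 = 0.04428
  cell (β,1): −0.407·log₂0.407 = 0.52784
Sum = 1.5967 bits.

1.5967 bits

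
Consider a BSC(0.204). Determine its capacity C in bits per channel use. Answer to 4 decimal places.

0.2701 bits

Binary symmetric channel: C = 1 − h₂(ε) where h₂ is the binary entropy function.
h₂(0.204) = −0.204·log₂0.204 − 0.796·log₂0.796 = 0.7299.
C = 1 − 0.7299 = 0.2701 bits per channel use.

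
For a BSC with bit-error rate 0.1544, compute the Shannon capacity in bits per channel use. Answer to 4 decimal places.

0.3793 bits

Binary symmetric channel: C = 1 − h₂(ε) where h₂ is the binary entropy function.
h₂(0.1544) = −0.1544·log₂0.1544 − 0.8456·log₂0.8456 = 0.6207.
C = 1 − 0.6207 = 0.3793 bits per channel use.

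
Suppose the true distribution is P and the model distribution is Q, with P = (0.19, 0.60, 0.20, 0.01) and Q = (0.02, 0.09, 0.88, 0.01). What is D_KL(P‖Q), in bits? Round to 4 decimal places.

1.8318 bits

D(P‖Q) = Σ p·log₂(p/q).
  0.19·log₂(0.19/0.02) = 0.61711
  0.60·log₂(0.60/0.09) = 1.64218
  0.20·log₂(0.20/0.88) = -0.42750
  0.01·log₂(0.01/0.01) = 0.00000
D(P‖Q) = 1.8318 bits.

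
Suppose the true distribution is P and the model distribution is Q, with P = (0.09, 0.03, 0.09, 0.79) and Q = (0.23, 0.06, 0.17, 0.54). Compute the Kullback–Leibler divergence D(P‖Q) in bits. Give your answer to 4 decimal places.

D(P‖Q) = Σ p·log₂(p/q).
  0.09·log₂(0.09/0.23) = -0.12183
  0.03·log₂(0.03/0.06) = -0.03000
  0.09·log₂(0.09/0.17) = -0.08258
  0.79·log₂(0.79/0.54) = 0.43363
D(P‖Q) = 0.1992 bits.

0.1992 bits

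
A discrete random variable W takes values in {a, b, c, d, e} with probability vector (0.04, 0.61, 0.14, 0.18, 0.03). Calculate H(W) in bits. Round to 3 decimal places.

1.615 bits

H(W) = −Σ p·log₂ p.
  −(0.04)·log₂(0.04) = 0.1858
  −(0.61)·log₂(0.61) = 0.4350
  −(0.14)·log₂(0.14) = 0.3971
  −(0.18)·log₂(0.18) = 0.4453
  −(0.03)·log₂(0.03) = 0.1518
Sum: 0.1858 + 0.4350 + 0.3971 + 0.4453 + 0.1518 = 1.615 bits.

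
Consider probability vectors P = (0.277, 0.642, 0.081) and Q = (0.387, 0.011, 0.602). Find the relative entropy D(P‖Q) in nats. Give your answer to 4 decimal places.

2.3557 nats

D(P‖Q) = Σ p·ln(p/q).
  0.277·ln(0.277/0.387) = -0.09263
  0.642·ln(0.642/0.011) = 2.61082
  0.081·ln(0.081/0.602) = -0.16247
D(P‖Q) = 2.3557 nats.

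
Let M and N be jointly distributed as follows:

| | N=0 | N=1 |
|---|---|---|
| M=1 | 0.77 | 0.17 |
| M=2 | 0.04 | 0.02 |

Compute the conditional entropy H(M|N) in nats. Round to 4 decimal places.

0.2233 nats

Chain rule: H(M|N) = H(M,N) − H(N).
Marginals: p(M) = (0.9400, 0.0600), p(N) = (0.8100, 0.1900).
H(M,N) = 0.7095 nats; H(N) = 0.4862 nats.
H(M|N) = 0.7095 − 0.4862 = 0.2233 nats.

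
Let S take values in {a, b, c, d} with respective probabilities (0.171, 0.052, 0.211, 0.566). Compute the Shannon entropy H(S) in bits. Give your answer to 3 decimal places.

1.596 bits

H(S) = −Σ p·log₂ p.
  −(0.171)·log₂(0.171) = 0.4357
  −(0.052)·log₂(0.052) = 0.2218
  −(0.211)·log₂(0.211) = 0.4736
  −(0.566)·log₂(0.566) = 0.4648
Sum: 0.4357 + 0.2218 + 0.4736 + 0.4648 = 1.596 bits.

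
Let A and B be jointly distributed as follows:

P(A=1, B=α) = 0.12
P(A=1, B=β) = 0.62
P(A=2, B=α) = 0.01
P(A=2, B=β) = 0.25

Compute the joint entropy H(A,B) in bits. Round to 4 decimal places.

H(A,B) = −Σ p(x,y)·log₂ p(x,y) over all 4 cells.
  cell (1,α): −0.12·log₂0.12 = 0.36707
  cell (1,β): −0.62·log₂0.62 = 0.42759
  cell (2,α): −0.01·log₂0.01 = 0.06644
  cell (2,β): −0.25·log₂0.25 = 0.50000
Sum = 1.3611 bits.

1.3611 bits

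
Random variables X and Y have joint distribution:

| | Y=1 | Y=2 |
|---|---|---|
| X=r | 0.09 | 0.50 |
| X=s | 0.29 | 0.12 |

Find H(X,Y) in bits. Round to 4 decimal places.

H(X,Y) = −Σ p(x,y)·log₂ p(x,y) over all 4 cells.
  cell (r,1): −0.09·log₂0.09 = 0.31265
  cell (r,2): −0.50·log₂0.50 = 0.50000
  cell (s,1): −0.29·log₂0.29 = 0.51790
  cell (s,2): −0.12·log₂0.12 = 0.36707
Sum = 1.6976 bits.

1.6976 bits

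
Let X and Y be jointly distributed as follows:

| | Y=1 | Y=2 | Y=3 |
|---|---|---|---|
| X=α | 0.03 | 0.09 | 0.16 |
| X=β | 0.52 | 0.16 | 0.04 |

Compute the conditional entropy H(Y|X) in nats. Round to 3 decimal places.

0.784 nats

Marginals: p(X) = (0.2800, 0.7200), p(Y) = (0.5500, 0.2500, 0.2000).
H(Y|X) = Σ p(X) · H(Y|X=·).
  X=α: p=0.2800, H(Y|X=α) = 0.9239
  X=β: p=0.7200, H(Y|X=β) = 0.7298
Weighted sum = 0.784 nats.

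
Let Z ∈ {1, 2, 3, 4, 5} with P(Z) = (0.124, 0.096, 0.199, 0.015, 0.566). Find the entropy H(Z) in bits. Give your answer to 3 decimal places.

H(Z) = −Σ p·log₂ p.
  −(0.124)·log₂(0.124) = 0.3734
  −(0.096)·log₂(0.096) = 0.3246
  −(0.199)·log₂(0.199) = 0.4635
  −(0.015)·log₂(0.015) = 0.0909
  −(0.566)·log₂(0.566) = 0.4648
Sum: 0.3734 + 0.3246 + 0.4635 + 0.0909 + 0.4648 = 1.717 bits.

1.717 bits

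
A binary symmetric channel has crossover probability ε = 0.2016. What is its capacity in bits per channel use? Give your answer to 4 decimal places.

0.2749 bits

Binary symmetric channel: C = 1 − h₂(ε) where h₂ is the binary entropy function.
h₂(0.2016) = −0.2016·log₂0.2016 − 0.7984·log₂0.7984 = 0.7251.
C = 1 − 0.7251 = 0.2749 bits per channel use.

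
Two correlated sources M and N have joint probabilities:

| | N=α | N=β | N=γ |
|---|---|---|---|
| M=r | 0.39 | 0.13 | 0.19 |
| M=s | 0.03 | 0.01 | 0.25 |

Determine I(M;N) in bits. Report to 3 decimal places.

0.227 bits

Marginals: p(M) = (0.7100, 0.2900), p(N) = (0.4200, 0.1400, 0.4400).
I(M;N) = Σ p(x,y)·log₂[p(x,y)/(p(x)p(y))].
  (r,α): 0.39·log₂(1.3078) = 0.1510
  (r,β): 0.13·log₂(1.3078) = 0.0503
  (r,γ): 0.19·log₂(0.6082) = -0.1363
  (s,α): 0.03·log₂(0.2463) = -0.0606
  (s,β): 0.01·log₂(0.2463) = -0.0202
  (s,γ): 0.25·log₂(1.9592) = 0.2426
Sum = 0.227 bits.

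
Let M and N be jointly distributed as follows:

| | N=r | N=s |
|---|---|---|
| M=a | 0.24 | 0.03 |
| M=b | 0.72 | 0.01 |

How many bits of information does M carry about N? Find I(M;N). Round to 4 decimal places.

0.0302 bits

Marginals: p(M) = (0.2700, 0.7300), p(N) = (0.9600, 0.0400).
I(M;N) = Σ p(x,y)·log₂[p(x,y)/(p(x)p(y))].
  (a,r): 0.24·log₂(0.9259) = -0.02665
  (a,s): 0.03·log₂(2.7778) = 0.04422
  (b,r): 0.72·log₂(1.0274) = 0.02808
  (b,s): 0.01·log₂(0.3425) = -0.01546
Sum = 0.0302 bits.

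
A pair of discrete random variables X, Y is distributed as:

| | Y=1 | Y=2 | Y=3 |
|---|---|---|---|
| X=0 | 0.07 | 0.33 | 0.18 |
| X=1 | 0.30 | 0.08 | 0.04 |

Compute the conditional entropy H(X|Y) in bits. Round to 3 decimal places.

0.701 bits

Marginals: p(X) = (0.5800, 0.4200), p(Y) = (0.3700, 0.4100, 0.2200).
H(X|Y) = Σ p(Y) · H(X|Y=·).
  Y=1: p=0.3700, H(X|Y=1) = 0.6998
  Y=2: p=0.4100, H(X|Y=2) = 0.7121
  Y=3: p=0.2200, H(X|Y=3) = 0.6840
Weighted sum = 0.701 bits.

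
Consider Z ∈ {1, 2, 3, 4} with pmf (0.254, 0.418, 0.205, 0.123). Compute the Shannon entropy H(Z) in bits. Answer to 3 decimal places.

1.869 bits

H(Z) = −Σ p·log₂ p.
  −(0.254)·log₂(0.254) = 0.5022
  −(0.418)·log₂(0.418) = 0.5260
  −(0.205)·log₂(0.205) = 0.4687
  −(0.123)·log₂(0.123) = 0.3719
Sum: 0.5022 + 0.5260 + 0.4687 + 0.3719 = 1.869 bits.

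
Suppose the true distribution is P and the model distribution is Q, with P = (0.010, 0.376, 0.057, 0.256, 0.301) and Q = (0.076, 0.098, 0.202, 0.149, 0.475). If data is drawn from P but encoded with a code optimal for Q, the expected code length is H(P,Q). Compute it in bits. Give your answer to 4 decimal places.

H(P,Q) = −Σ p·log₂ q.
  −0.010·log₂(0.076) = 0.03718
  −0.376·log₂(0.098) = 1.26000
  −0.057·log₂(0.202) = 0.13153
  −0.256·log₂(0.149) = 0.70313
  −0.301·log₂(0.475) = 0.32327
H(P,Q) = 2.4551 bits.

2.4551 bits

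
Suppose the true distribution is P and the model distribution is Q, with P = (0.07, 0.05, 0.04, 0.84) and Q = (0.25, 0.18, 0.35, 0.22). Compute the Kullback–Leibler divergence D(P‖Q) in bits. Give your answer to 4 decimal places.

1.2775 bits

D(P‖Q) = Σ p·log₂(p/q).
  0.07·log₂(0.07/0.25) = -0.12856
  0.05·log₂(0.05/0.18) = -0.09240
  0.04·log₂(0.04/0.35) = -0.12517
  0.84·log₂(0.84/0.22) = 1.62362
D(P‖Q) = 1.2775 bits.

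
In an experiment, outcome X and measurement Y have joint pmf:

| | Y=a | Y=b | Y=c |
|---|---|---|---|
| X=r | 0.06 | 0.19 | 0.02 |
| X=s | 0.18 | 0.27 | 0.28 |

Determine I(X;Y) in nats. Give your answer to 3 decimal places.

0.063 nats

Marginals: p(X) = (0.2700, 0.7300), p(Y) = (0.2400, 0.4600, 0.3000).
I(X;Y) = Σ p(x,y)·ln[p(x,y)/(p(x)p(y))].
  (r,a): 0.06·ln(0.9259) = -0.0046
  (r,b): 0.19·ln(1.5298) = 0.0808
  (r,c): 0.02·ln(0.2469) = -0.0280
  (s,a): 0.18·ln(1.0274) = 0.0049
  (s,b): 0.27·ln(0.8041) = -0.0589
  (s,c): 0.28·ln(1.2785) = 0.0688
Sum = 0.063 nats.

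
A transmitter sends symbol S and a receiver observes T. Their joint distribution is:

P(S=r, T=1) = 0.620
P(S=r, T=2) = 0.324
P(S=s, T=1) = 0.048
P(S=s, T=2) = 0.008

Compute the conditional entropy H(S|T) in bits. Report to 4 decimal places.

0.3034 bits

Marginals: p(S) = (0.9440, 0.0560), p(T) = (0.6680, 0.3320).
H(S|T) = Σ p(T) · H(S|T=·).
  T=1: p=0.6680, H(S|T=1) = 0.3728
  T=2: p=0.3320, H(S|T=2) = 0.1639
Weighted sum = 0.3034 bits.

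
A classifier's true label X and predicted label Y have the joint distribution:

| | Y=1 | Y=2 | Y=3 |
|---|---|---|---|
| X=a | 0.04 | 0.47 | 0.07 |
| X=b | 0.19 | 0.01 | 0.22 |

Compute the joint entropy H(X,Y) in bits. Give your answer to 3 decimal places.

H(X,Y) = −Σ p(x,y)·log₂ p(x,y) over all 6 cells.
  cell (a,1): −0.04·log₂0.04 = 0.1858
  cell (a,2): −0.47·log₂0.47 = 0.5120
  cell (a,3): −0.07·log₂0.07 = 0.2686
  cell (b,1): −0.19·log₂0.19 = 0.4552
  cell (b,2): −0.01·log₂0.01 = 0.0664
  cell (b,3): −0.22·log₂0.22 = 0.4806
Sum = 1.969 bits.

1.969 bits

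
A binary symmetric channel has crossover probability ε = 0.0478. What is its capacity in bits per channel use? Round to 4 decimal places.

Binary symmetric channel: C = 1 − h₂(ε) where h₂ is the binary entropy function.
h₂(0.0478) = −0.0478·log₂0.0478 − 0.9522·log₂0.9522 = 0.2770.
C = 1 − 0.2770 = 0.7230 bits per channel use.

0.7230 bits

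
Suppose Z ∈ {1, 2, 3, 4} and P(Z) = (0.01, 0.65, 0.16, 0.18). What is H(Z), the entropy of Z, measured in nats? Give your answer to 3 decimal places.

H(Z) = −Σ p·ln p.
  −(0.01)·ln(0.01) = 0.0461
  −(0.65)·ln(0.65) = 0.2800
  −(0.16)·ln(0.16) = 0.2932
  −(0.18)·ln(0.18) = 0.3087
Sum: 0.0461 + 0.2800 + 0.2932 + 0.3087 = 0.928 nats.

0.928 nats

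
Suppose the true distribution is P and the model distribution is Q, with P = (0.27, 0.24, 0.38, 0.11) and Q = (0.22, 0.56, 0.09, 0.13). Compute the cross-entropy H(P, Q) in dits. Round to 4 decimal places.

0.7328 dits

H(P,Q) = −Σ p·log₁₀ q.
  −0.27·log₁₀(0.22) = 0.17755
  −0.24·log₁₀(0.56) = 0.06043
  −0.38·log₁₀(0.09) = 0.39739
  −0.11·log₁₀(0.13) = 0.09747
H(P,Q) = 0.7328 dits.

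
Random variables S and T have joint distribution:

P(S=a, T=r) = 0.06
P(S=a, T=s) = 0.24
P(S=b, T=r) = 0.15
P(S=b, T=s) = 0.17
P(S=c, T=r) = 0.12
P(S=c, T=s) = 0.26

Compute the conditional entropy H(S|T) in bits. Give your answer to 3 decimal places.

Marginals: p(S) = (0.3000, 0.3200, 0.3800), p(T) = (0.3300, 0.6700).
H(S|T) = Σ p(T) · H(S|T=·).
  T=r: p=0.3300, H(S|T=r) = 1.4949
  T=s: p=0.6700, H(S|T=s) = 1.5625
Weighted sum = 1.540 bits.

1.540 bits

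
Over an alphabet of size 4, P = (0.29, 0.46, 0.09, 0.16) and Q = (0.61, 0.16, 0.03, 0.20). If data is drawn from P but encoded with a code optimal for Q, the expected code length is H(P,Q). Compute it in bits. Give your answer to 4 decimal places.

H(P,Q) = −Σ p·log₂ q.
  −0.29·log₂(0.61) = 0.20680
  −0.46·log₂(0.16) = 1.21617
  −0.09·log₂(0.03) = 0.45530
  −0.16·log₂(0.20) = 0.37151
H(P,Q) = 2.2498 bits.

2.2498 bits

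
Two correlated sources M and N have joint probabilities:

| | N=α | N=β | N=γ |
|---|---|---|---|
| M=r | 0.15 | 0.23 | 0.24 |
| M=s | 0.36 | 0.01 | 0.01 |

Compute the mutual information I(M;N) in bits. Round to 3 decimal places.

0.392 bits

Marginals: p(M) = (0.6200, 0.3800), p(N) = (0.5100, 0.2400, 0.2500).
I(M;N) = Σ p(x,y)·log₂[p(x,y)/(p(x)p(y))].
  (r,α): 0.15·log₂(0.4744) = -0.1614
  (r,β): 0.23·log₂(1.5457) = 0.1445
  (r,γ): 0.24·log₂(1.5484) = 0.1514
  (s,α): 0.36·log₂(1.8576) = 0.3216
  (s,β): 0.01·log₂(0.1096) = -0.0319
  (s,γ): 0.01·log₂(0.1053) = -0.0325
Sum = 0.392 bits.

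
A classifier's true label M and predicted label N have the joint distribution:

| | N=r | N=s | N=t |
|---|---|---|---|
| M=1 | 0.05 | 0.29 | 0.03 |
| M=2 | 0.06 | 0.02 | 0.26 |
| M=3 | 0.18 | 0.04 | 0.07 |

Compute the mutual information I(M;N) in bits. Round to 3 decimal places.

Marginals: p(M) = (0.3700, 0.3400, 0.2900), p(N) = (0.2900, 0.3500, 0.3600).
I(M;N) = Σ p(x,y)·log₂[p(x,y)/(p(x)p(y))].
  (1,r): 0.05·log₂(0.4660) = -0.0551
  (1,s): 0.29·log₂(2.2394) = 0.3373
  (1,t): 0.03·log₂(0.2252) = -0.0645
  (2,r): 0.06·log₂(0.6085) = -0.0430
  (2,s): 0.02·log₂(0.1681) = -0.0515
  (2,t): 0.26·log₂(2.1242) = 0.2826
  (3,r): 0.18·log₂(2.1403) = 0.1976
  (3,s): 0.04·log₂(0.3941) = -0.0537
  (3,t): 0.07·log₂(0.6705) = -0.0404
Sum = 0.509 bits.

0.509 bits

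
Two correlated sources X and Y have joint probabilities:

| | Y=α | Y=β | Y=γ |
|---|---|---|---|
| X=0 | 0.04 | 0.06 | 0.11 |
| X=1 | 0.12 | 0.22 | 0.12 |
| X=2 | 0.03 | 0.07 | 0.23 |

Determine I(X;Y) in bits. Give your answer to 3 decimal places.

0.114 bits

Marginals: p(X) = (0.2100, 0.4600, 0.3300), p(Y) = (0.1900, 0.3500, 0.4600).
I(X;Y) = H(X) + H(Y) − H(X,Y).
H(X) = 1.5160, H(Y) = 1.5007, H(X,Y) = 2.9023.
I(X;Y) = 1.5160 + 1.5007 − 2.9023 = 0.114 bits.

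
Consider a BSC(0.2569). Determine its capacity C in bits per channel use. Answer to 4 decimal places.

0.1780 bits

Binary symmetric channel: C = 1 − h₂(ε) where h₂ is the binary entropy function.
h₂(0.2569) = −0.2569·log₂0.2569 − 0.7431·log₂0.7431 = 0.8220.
C = 1 − 0.8220 = 0.1780 bits per channel use.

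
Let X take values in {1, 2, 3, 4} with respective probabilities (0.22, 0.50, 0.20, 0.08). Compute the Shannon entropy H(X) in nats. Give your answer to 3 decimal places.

1.204 nats

H(X) = −Σ p·ln p.
  −(0.22)·ln(0.22) = 0.3331
  −(0.50)·ln(0.50) = 0.3466
  −(0.20)·ln(0.20) = 0.3219
  −(0.08)·ln(0.08) = 0.2021
Sum: 0.3331 + 0.3466 + 0.3219 + 0.2021 = 1.204 nats.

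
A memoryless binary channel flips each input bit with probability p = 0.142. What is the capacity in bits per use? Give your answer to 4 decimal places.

0.4105 bits

Binary symmetric channel: C = 1 − h₂(ε) where h₂ is the binary entropy function.
h₂(0.142) = −0.142·log₂0.142 − 0.858·log₂0.858 = 0.5895.
C = 1 − 0.5895 = 0.4105 bits per channel use.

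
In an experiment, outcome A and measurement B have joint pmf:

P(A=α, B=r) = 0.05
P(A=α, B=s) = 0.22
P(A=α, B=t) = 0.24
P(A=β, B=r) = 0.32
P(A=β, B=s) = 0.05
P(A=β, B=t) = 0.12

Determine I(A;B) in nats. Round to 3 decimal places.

Marginals: p(A) = (0.5100, 0.4900), p(B) = (0.3700, 0.2700, 0.3600).
I(A;B) = Σ p(x,y)·ln[p(x,y)/(p(x)p(y))].
  (α,r): 0.05·ln(0.2650) = -0.0664
  (α,s): 0.22·ln(1.5977) = 0.1031
  (α,t): 0.24·ln(1.3072) = 0.0643
  (β,r): 0.32·ln(1.7650) = 0.1818
  (β,s): 0.05·ln(0.3779) = -0.0487
  (β,t): 0.12·ln(0.6803) = -0.0462
Sum = 0.188 nats.

0.188 nats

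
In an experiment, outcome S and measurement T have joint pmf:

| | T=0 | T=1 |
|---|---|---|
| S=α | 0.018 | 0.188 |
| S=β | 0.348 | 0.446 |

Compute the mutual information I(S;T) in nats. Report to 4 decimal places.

Marginals: p(S) = (0.2060, 0.7940), p(T) = (0.3660, 0.6340).
I(S;T) = Σ p(x,y)·ln[p(x,y)/(p(x)p(y))].
  (α,0): 0.018·ln(0.2387) = -0.02578
  (α,1): 0.188·ln(1.4395) = 0.06848
  (β,0): 0.348·ln(1.1975) = 0.06272
  (β,1): 0.446·ln(0.8860) = -0.05399
Sum = 0.0514 nats.

0.0514 nats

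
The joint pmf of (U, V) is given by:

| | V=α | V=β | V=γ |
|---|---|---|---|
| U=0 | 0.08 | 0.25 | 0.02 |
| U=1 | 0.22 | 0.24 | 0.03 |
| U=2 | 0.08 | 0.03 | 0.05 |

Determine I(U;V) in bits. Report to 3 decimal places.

0.120 bits

Marginals: p(U) = (0.3500, 0.4900, 0.1600), p(V) = (0.3800, 0.5200, 0.1000).
I(U;V) = H(U) + H(V) − H(U,V).
H(U) = 1.4574, H(V) = 1.3532, H(U,V) = 2.6902.
I(U;V) = 1.4574 + 1.3532 − 2.6902 = 0.120 bits.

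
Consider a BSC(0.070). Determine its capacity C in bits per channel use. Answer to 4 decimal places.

Binary symmetric channel: C = 1 − h₂(ε) where h₂ is the binary entropy function.
h₂(0.070) = −0.070·log₂0.070 − 0.930·log₂0.930 = 0.3659.
C = 1 − 0.3659 = 0.6341 bits per channel use.

0.6341 bits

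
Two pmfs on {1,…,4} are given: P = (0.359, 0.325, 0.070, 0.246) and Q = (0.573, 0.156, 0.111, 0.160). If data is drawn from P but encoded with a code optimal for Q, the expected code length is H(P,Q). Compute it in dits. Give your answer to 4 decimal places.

0.6117 dits

H(P,Q) = −Σ p·log₁₀ q.
  −0.359·log₁₀(0.573) = 0.08682
  −0.325·log₁₀(0.156) = 0.26223
  −0.070·log₁₀(0.111) = 0.06683
  −0.246·log₁₀(0.160) = 0.19579
H(P,Q) = 0.6117 dits.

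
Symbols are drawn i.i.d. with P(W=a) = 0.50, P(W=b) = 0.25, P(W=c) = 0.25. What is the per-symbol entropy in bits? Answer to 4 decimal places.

1.5000 bits

H(W) = −Σ p·log₂ p.
  −(0.50)·log₂(0.50) = 0.50000
  −(0.25)·log₂(0.25) = 0.50000
  −(0.25)·log₂(0.25) = 0.50000
Sum: 0.50000 + 0.50000 + 0.50000 = 1.5000 bits.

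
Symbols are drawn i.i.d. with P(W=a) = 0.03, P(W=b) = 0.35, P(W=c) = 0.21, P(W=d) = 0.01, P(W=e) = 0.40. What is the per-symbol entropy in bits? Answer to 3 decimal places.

1.750 bits

H(W) = −Σ p·log₂ p.
  −(0.03)·log₂(0.03) = 0.1518
  −(0.35)·log₂(0.35) = 0.5301
  −(0.21)·log₂(0.21) = 0.4728
  −(0.01)·log₂(0.01) = 0.0664
  −(0.40)·log₂(0.40) = 0.5288
Sum: 0.1518 + 0.5301 + 0.4728 + 0.0664 + 0.5288 = 1.750 bits.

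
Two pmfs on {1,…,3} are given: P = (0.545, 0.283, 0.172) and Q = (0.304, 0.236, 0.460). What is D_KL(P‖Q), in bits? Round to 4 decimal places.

0.2890 bits

D(P‖Q) = Σ p·log₂(p/q).
  0.545·log₂(0.545/0.304) = 0.45899
  0.283·log₂(0.283/0.236) = 0.07415
  0.172·log₂(0.172/0.460) = -0.24411
D(P‖Q) = 0.2890 bits.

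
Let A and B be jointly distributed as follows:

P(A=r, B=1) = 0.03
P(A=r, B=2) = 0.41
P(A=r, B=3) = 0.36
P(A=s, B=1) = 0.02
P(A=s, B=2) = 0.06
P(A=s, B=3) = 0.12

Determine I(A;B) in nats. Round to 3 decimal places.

0.017 nats

Marginals: p(A) = (0.8000, 0.2000), p(B) = (0.0500, 0.4700, 0.4800).
I(A;B) = H(A) + H(B) − H(A,B).
H(A) = 0.5004, H(B) = 0.8570, H(A,B) = 1.3400.
I(A;B) = 0.5004 + 0.8570 − 1.3400 = 0.017 nats.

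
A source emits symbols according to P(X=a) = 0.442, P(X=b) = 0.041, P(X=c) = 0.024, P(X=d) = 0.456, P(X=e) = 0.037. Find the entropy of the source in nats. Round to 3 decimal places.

1.061 nats

H(X) = −Σ p·ln p.
  −(0.442)·ln(0.442) = 0.3609
  −(0.041)·ln(0.041) = 0.1310
  −(0.024)·ln(0.024) = 0.0895
  −(0.456)·ln(0.456) = 0.3581
  −(0.037)·ln(0.037) = 0.1220
Sum: 0.3609 + 0.1310 + 0.0895 + 0.3581 + 0.1220 = 1.061 nats.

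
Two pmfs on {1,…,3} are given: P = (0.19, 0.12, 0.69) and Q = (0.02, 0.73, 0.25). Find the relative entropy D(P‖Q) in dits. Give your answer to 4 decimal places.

0.3959 dits

D(P‖Q) = Σ p·log₁₀(p/q).
  0.19·log₁₀(0.19/0.02) = 0.18577
  0.12·log₁₀(0.12/0.73) = -0.09410
  0.69·log₁₀(0.69/0.25) = 0.30423
D(P‖Q) = 0.3959 dits.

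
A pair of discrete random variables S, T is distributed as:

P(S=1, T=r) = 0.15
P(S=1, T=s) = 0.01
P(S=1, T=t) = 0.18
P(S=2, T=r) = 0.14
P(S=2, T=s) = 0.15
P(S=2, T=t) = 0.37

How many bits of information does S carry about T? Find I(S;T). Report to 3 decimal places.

0.079 bits

Marginals: p(S) = (0.3400, 0.6600), p(T) = (0.2900, 0.1600, 0.5500).
I(S;T) = H(S) + H(T) − H(S,T).
H(S) = 0.9248, H(T) = 1.4153, H(S,T) = 2.2607.
I(S;T) = 0.9248 + 1.4153 − 2.2607 = 0.079 bits.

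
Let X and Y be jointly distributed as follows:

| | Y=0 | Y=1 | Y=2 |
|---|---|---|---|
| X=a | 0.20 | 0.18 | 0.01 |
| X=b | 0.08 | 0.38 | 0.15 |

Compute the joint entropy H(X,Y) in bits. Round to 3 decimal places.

2.209 bits

H(X,Y) = −Σ p(x,y)·log₂ p(x,y) over all 6 cells.
  cell (a,0): −0.20·log₂0.20 = 0.4644
  cell (a,1): −0.18·log₂0.18 = 0.4453
  cell (a,2): −0.01·log₂0.01 = 0.0664
  cell (b,0): −0.08·log₂0.08 = 0.2915
  cell (b,1): −0.38·log₂0.38 = 0.5305
  cell (b,2): −0.15·log₂0.15 = 0.4105
Sum = 2.209 bits.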